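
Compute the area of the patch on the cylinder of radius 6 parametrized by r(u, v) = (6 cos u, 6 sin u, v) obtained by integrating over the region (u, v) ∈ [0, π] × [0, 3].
Area = 18*pi

Area = ∫∫ √(EG − F²) du dv with √(EG − F²) = 6. Integrating over [0, π] × [0, 3] gives 18*pi.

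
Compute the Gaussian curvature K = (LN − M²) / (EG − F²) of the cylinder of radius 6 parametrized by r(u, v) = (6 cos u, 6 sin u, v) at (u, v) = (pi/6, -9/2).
K = 0

Coefficients of the first fundamental form: E = 36, F = 0, G = 1.
Coefficients of the second fundamental form: L = -6, M = 0, N = 0.
Assemble K = (LN − M²)/(EG − F²) = 0. At (u, v) = (pi/6, -9/2): K = 0.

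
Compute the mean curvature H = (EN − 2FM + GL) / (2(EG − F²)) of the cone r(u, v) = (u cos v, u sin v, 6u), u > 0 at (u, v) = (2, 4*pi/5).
H = 3*sqrt(37)/74

With E = 37, F = 0, G = u^2, L = 0, M = 0, N = 6*sqrt(37)*u^2/(37*Abs(u)), assemble
  H = (EN − 2FM + GL) / (2(EG − F²)) = 3*sqrt(37)/(37*Abs(u)).
At (u, v) = (2, 4*pi/5): H = 3*sqrt(37)/74.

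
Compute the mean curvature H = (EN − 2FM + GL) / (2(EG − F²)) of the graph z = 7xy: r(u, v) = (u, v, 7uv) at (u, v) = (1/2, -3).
H = 4116*sqrt(1817)/3301489

With E = 49*v^2 + 1, F = 49*u*v, G = 49*u^2 + 1, L = 0, M = 7/sqrt(49*u^2 + 49*v^2 + 1), N = 0, assemble
  H = (EN − 2FM + GL) / (2(EG − F²)) = -343*u*v/(49*u^2 + 49*v^2 + 1)^(3/2).
At (u, v) = (1/2, -3): H = 4116*sqrt(1817)/3301489.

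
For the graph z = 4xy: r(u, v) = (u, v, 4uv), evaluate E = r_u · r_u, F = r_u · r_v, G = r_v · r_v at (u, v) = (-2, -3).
E = 145;  F = 96;  G = 65

Partials: r_u = (1, 0, 4*v), r_v = (0, 1, 4*u). As functions of (u, v):
  E = r_u · r_u = 16*v^2 + 1,
  F = r_u · r_v = 16*u*v,
  G = r_v · r_v = 16*u^2 + 1.
Evaluating at (u, v) = (-2, -3): E = 145, F = 96, G = 65.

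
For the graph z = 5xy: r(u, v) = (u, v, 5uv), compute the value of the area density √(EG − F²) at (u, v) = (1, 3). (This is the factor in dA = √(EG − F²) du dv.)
√(EG − F²)|_{(1, 3)} = sqrt(251)

E = 25*v^2 + 1, F = 25*u*v, G = 25*u^2 + 1, so EG − F² = 25*u^2 + 25*v^2 + 1. Taking the positive square root: √(EG − F²) = sqrt(25*u^2 + 25*v^2 + 1). At (u, v) = (1, 3): sqrt(251).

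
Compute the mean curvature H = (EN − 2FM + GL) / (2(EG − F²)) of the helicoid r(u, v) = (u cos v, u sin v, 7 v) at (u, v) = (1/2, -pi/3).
H = 0

With E = 1, F = 0, G = u^2 + 49, L = 0, M = -7/sqrt(u^2 + 49), N = 0, assemble
  H = (EN − 2FM + GL) / (2(EG − F²)) = 0.
At (u, v) = (1/2, -pi/3): H = 0.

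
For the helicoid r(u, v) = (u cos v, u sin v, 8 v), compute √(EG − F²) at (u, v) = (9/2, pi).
√(EG − F²)|_{(9/2, pi)} = sqrt(337)/2

E = 1, F = 0, G = u^2 + 64; EG − F² = u^2 + 64; √(EG − F²) = sqrt(u^2 + 64). At the given point: sqrt(337)/2.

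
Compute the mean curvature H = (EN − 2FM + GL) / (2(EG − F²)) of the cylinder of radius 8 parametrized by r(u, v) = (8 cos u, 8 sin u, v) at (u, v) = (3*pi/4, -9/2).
H = -1/16

With E = 64, F = 0, G = 1, L = -8, M = 0, N = 0, assemble
  H = (EN − 2FM + GL) / (2(EG − F²)) = -1/16.
At (u, v) = (3*pi/4, -9/2): H = -1/16.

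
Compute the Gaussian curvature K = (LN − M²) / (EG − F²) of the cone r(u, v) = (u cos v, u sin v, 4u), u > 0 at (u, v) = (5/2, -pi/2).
K = 0

Coefficients of the first fundamental form: E = 17, F = 0, G = u^2.
Coefficients of the second fundamental form: L = 0, M = 0, N = 4*sqrt(17)*u^2/(17*Abs(u)).
Assemble K = (LN − M²)/(EG − F²) = 0. At (u, v) = (5/2, -pi/2): K = 0.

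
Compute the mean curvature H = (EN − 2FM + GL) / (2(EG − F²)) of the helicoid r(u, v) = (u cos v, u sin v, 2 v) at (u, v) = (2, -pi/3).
H = 0

With E = 1, F = 0, G = u^2 + 4, L = 0, M = -2/sqrt(u^2 + 4), N = 0, assemble
  H = (EN − 2FM + GL) / (2(EG − F²)) = 0.
At (u, v) = (2, -pi/3): H = 0.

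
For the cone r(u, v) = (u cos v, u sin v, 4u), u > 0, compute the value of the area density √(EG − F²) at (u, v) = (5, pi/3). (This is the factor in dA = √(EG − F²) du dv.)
√(EG − F²)|_{(5, pi/3)} = 5*sqrt(17)

E = 17, F = 0, G = u^2, so EG − F² = 17*u^2. Taking the positive square root: √(EG − F²) = sqrt(17)*Abs(u). At (u, v) = (5, pi/3): 5*sqrt(17).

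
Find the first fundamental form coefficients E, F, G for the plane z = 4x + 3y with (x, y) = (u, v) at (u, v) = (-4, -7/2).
E = 17;  F = 12;  G = 10

Partials: r_u = (1, 0, 4), r_v = (0, 1, 3). As functions of (u, v):
  E = r_u · r_u = 17,
  F = r_u · r_v = 12,
  G = r_v · r_v = 10.
Evaluating at (u, v) = (-4, -7/2): E = 17, F = 12, G = 10.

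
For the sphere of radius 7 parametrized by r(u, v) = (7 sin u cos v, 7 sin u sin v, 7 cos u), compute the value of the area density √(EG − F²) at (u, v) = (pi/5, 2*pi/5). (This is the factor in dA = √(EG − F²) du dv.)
√(EG − F²)|_{(pi/5, 2*pi/5)} = 49*sqrt(10 - 2*sqrt(5))/4

E = 49, F = 0, G = 49*sin(u)^2, so EG − F² = 2401*sin(u)^2. Taking the positive square root: √(EG − F²) = 49*Abs(sin(u)). At (u, v) = (pi/5, 2*pi/5): 49*sqrt(10 - 2*sqrt(5))/4.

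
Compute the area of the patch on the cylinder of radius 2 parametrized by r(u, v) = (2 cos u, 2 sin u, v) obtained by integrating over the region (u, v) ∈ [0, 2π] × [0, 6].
Area = 24*pi

Area = ∫∫ √(EG − F²) du dv with √(EG − F²) = 2. Integrating over [0, 2π] × [0, 6] gives 24*pi.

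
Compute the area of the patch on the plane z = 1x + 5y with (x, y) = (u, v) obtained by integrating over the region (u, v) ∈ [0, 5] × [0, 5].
Area = 75*sqrt(3)

Area = ∫∫ √(EG − F²) du dv with √(EG − F²) = 3*sqrt(3). Integrating over [0, 5] × [0, 5] gives 75*sqrt(3).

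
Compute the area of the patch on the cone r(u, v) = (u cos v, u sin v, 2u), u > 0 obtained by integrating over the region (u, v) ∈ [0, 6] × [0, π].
Area = 18*sqrt(5)*pi

Area = ∫∫ √(EG − F²) du dv with √(EG − F²) = sqrt(5)*Abs(u). Integrating over [0, 6] × [0, π] gives 18*sqrt(5)*pi.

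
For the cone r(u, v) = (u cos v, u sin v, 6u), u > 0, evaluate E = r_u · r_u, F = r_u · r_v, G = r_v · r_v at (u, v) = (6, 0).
E = 37;  F = 0;  G = 36

Partials: r_u = (cos(v), sin(v), 6), r_v = (-u*sin(v), u*cos(v), 0). As functions of (u, v):
  E = r_u · r_u = 37,
  F = r_u · r_v = 0,
  G = r_v · r_v = u^2.
Evaluating at (u, v) = (6, 0): E = 37, F = 0, G = 36.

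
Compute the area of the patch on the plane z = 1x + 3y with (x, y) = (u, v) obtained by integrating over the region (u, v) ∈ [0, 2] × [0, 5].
Area = 10*sqrt(11)

Area = ∫∫ √(EG − F²) du dv with √(EG − F²) = sqrt(11). Integrating over [0, 2] × [0, 5] gives 10*sqrt(11).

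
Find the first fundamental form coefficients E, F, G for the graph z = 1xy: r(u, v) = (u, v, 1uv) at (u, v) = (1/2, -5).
E = 26;  F = -5/2;  G = 5/4

Partials: r_u = (1, 0, v), r_v = (0, 1, u). As functions of (u, v):
  E = r_u · r_u = v^2 + 1,
  F = r_u · r_v = u*v,
  G = r_v · r_v = u^2 + 1.
Evaluating at (u, v) = (1/2, -5): E = 26, F = -5/2, G = 5/4.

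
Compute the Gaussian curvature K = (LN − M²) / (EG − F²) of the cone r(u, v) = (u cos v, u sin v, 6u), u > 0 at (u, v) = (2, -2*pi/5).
K = 0

Coefficients of the first fundamental form: E = 37, F = 0, G = u^2.
Coefficients of the second fundamental form: L = 0, M = 0, N = 6*sqrt(37)*u^2/(37*Abs(u)).
Assemble K = (LN − M²)/(EG − F²) = 0. At (u, v) = (2, -2*pi/5): K = 0.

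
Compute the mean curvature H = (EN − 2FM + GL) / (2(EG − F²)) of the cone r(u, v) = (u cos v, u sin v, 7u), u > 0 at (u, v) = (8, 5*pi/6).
H = 7*sqrt(2)/160

With E = 50, F = 0, G = u^2, L = 0, M = 0, N = 7*sqrt(2)*u^2/(10*Abs(u)), assemble
  H = (EN − 2FM + GL) / (2(EG − F²)) = 7*sqrt(2)/(20*Abs(u)).
At (u, v) = (8, 5*pi/6): H = 7*sqrt(2)/160.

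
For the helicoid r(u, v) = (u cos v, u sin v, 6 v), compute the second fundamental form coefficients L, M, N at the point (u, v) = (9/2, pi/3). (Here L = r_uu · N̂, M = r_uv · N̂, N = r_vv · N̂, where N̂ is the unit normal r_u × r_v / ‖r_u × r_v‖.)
L = 0;  M = -4/5;  N = 0

Compute the unit normal N̂(u, v) = (6*sin(v)/sqrt(u^2 + 36), -6*cos(v)/sqrt(u^2 + 36), u/sqrt(u^2 + 36)), and the second partials r_uu, r_uv, r_vv. Take dot products:
  L(u, v) = r_uu · N̂ = 0,
  M(u, v) = r_uv · N̂ = -6/sqrt(u^2 + 36),
  N(u, v) = r_vv · N̂ = 0.
Evaluating at (u, v) = (9/2, pi/3):
  L = 0, M = -4/5, N = 0.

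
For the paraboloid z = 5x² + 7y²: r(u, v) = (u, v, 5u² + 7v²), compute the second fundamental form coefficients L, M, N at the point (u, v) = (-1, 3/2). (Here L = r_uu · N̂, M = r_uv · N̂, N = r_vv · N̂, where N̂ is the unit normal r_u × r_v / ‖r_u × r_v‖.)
L = 5*sqrt(542)/271;  M = 0;  N = 7*sqrt(542)/271

Compute the unit normal N̂(u, v) = (-10*u/sqrt(100*u^2 + 196*v^2 + 1), -14*v/sqrt(100*u^2 + 196*v^2 + 1), 1/sqrt(100*u^2 + 196*v^2 + 1)), and the second partials r_uu, r_uv, r_vv. Take dot products:
  L(u, v) = r_uu · N̂ = 10/sqrt(100*u^2 + 196*v^2 + 1),
  M(u, v) = r_uv · N̂ = 0,
  N(u, v) = r_vv · N̂ = 14/sqrt(100*u^2 + 196*v^2 + 1).
Evaluating at (u, v) = (-1, 3/2):
  L = 5*sqrt(542)/271, M = 0, N = 7*sqrt(542)/271.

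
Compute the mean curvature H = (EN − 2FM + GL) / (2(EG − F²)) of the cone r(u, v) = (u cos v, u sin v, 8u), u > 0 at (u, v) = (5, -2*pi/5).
H = 4*sqrt(65)/325

With E = 65, F = 0, G = u^2, L = 0, M = 0, N = 8*sqrt(65)*u^2/(65*Abs(u)), assemble
  H = (EN − 2FM + GL) / (2(EG − F²)) = 4*sqrt(65)/(65*Abs(u)).
At (u, v) = (5, -2*pi/5): H = 4*sqrt(65)/325.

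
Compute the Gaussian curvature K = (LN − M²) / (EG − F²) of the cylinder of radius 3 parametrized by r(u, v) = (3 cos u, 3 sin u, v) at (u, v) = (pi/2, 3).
K = 0

Coefficients of the first fundamental form: E = 9, F = 0, G = 1.
Coefficients of the second fundamental form: L = -3, M = 0, N = 0.
Assemble K = (LN − M²)/(EG − F²) = 0. At (u, v) = (pi/2, 3): K = 0.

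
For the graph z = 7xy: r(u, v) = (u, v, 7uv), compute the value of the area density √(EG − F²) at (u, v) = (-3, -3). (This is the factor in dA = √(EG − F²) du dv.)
√(EG − F²)|_{(-3, -3)} = sqrt(883)

E = 49*v^2 + 1, F = 49*u*v, G = 49*u^2 + 1, so EG − F² = 49*u^2 + 49*v^2 + 1. Taking the positive square root: √(EG − F²) = sqrt(49*u^2 + 49*v^2 + 1). At (u, v) = (-3, -3): sqrt(883).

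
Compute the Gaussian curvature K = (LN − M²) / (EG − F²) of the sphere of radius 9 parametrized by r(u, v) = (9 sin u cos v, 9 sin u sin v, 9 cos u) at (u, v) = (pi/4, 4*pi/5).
K = 1/81

Coefficients of the first fundamental form: E = 81, F = 0, G = 81*sin(u)^2.
Coefficients of the second fundamental form: L = -9*sin(u)/Abs(sin(u)), M = 0, N = -9*sin(u)^3/Abs(sin(u)).
Assemble K = (LN − M²)/(EG − F²) = 1/81. At (u, v) = (pi/4, 4*pi/5): K = 1/81.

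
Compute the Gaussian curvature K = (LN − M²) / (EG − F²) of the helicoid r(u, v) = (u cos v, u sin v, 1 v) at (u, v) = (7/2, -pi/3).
K = -16/2809

Coefficients of the first fundamental form: E = 1, F = 0, G = u^2 + 1.
Coefficients of the second fundamental form: L = 0, M = -1/sqrt(u^2 + 1), N = 0.
Assemble K = (LN − M²)/(EG − F²) = -1/(u^2 + 1)^2. At (u, v) = (7/2, -pi/3): K = -16/2809.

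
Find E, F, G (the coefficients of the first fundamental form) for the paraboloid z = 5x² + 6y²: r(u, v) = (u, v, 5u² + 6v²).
E = 100*u^2 + 1;  F = 120*u*v;  G = 144*v^2 + 1

Compute partials: r_u = (1, 0, 10*u), r_v = (0, 1, 12*v). Then
  E = r_u · r_u = 100*u^2 + 1,
  F = r_u · r_v = 120*u*v,
  G = r_v · r_v = 144*v^2 + 1.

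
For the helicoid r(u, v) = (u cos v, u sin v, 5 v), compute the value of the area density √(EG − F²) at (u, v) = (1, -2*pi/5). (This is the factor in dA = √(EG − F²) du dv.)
√(EG − F²)|_{(1, -2*pi/5)} = sqrt(26)

E = 1, F = 0, G = u^2 + 25, so EG − F² = u^2 + 25. Taking the positive square root: √(EG − F²) = sqrt(u^2 + 25). At (u, v) = (1, -2*pi/5): sqrt(26).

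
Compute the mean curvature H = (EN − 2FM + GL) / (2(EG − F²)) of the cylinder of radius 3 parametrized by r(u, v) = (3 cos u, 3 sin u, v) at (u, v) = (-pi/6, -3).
H = -1/6

With E = 9, F = 0, G = 1, L = -3, M = 0, N = 0, assemble
  H = (EN − 2FM + GL) / (2(EG − F²)) = -1/6.
At (u, v) = (-pi/6, -3): H = -1/6.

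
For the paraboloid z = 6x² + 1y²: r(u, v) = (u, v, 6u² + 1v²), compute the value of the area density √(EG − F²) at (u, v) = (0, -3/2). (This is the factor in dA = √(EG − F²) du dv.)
√(EG − F²)|_{(0, -3/2)} = sqrt(10)

E = 144*u^2 + 1, F = 24*u*v, G = 4*v^2 + 1, so EG − F² = 144*u^2 + 4*v^2 + 1. Taking the positive square root: √(EG − F²) = sqrt(144*u^2 + 4*v^2 + 1). At (u, v) = (0, -3/2): sqrt(10).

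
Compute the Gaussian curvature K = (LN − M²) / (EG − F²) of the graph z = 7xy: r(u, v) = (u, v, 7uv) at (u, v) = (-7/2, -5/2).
K = -196/3294225

Coefficients of the first fundamental form: E = 49*v^2 + 1, F = 49*u*v, G = 49*u^2 + 1.
Coefficients of the second fundamental form: L = 0, M = 7/sqrt(49*u^2 + 49*v^2 + 1), N = 0.
Assemble K = (LN − M²)/(EG − F²) = -49/(2401*u^4 + 4802*u^2*v^2 + 98*u^2 + 2401*v^4 + 98*v^2 + 1). At (u, v) = (-7/2, -5/2): K = -196/3294225.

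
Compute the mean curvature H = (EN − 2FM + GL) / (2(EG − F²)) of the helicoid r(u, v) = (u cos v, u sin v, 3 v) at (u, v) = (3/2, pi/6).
H = 0

With E = 1, F = 0, G = u^2 + 9, L = 0, M = -3/sqrt(u^2 + 9), N = 0, assemble
  H = (EN − 2FM + GL) / (2(EG − F²)) = 0.
At (u, v) = (3/2, pi/6): H = 0.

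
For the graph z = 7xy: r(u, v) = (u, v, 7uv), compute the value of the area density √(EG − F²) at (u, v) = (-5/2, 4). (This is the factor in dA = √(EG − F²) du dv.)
√(EG − F²)|_{(-5/2, 4)} = 3*sqrt(485)/2

E = 49*v^2 + 1, F = 49*u*v, G = 49*u^2 + 1, so EG − F² = 49*u^2 + 49*v^2 + 1. Taking the positive square root: √(EG − F²) = sqrt(49*u^2 + 49*v^2 + 1). At (u, v) = (-5/2, 4): 3*sqrt(485)/2.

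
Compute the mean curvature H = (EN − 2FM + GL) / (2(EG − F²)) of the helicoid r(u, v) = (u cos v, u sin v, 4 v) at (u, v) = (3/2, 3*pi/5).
H = 0

With E = 1, F = 0, G = u^2 + 16, L = 0, M = -4/sqrt(u^2 + 16), N = 0, assemble
  H = (EN − 2FM + GL) / (2(EG − F²)) = 0.
At (u, v) = (3/2, 3*pi/5): H = 0.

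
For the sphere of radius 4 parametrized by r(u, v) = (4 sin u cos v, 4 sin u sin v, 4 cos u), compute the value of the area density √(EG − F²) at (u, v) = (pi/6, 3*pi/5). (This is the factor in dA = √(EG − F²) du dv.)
√(EG − F²)|_{(pi/6, 3*pi/5)} = 8

E = 16, F = 0, G = 16*sin(u)^2, so EG − F² = 256*sin(u)^2. Taking the positive square root: √(EG − F²) = 16*Abs(sin(u)). At (u, v) = (pi/6, 3*pi/5): 8.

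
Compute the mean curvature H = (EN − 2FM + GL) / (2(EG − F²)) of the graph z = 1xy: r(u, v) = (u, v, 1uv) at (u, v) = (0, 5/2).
H = 0

With E = v^2 + 1, F = u*v, G = u^2 + 1, L = 0, M = 1/sqrt(u^2 + v^2 + 1), N = 0, assemble
  H = (EN − 2FM + GL) / (2(EG − F²)) = -u*v/(u^2 + v^2 + 1)^(3/2).
At (u, v) = (0, 5/2): H = 0.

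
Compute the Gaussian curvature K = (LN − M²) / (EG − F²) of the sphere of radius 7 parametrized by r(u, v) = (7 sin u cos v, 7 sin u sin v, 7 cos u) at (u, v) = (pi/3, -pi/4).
K = 1/49

Coefficients of the first fundamental form: E = 49, F = 0, G = 49*sin(u)^2.
Coefficients of the second fundamental form: L = -7*sin(u)/Abs(sin(u)), M = 0, N = -7*sin(u)^3/Abs(sin(u)).
Assemble K = (LN − M²)/(EG − F²) = 1/49. At (u, v) = (pi/3, -pi/4): K = 1/49.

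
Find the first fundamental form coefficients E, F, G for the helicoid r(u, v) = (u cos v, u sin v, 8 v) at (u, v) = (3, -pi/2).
E = 1;  F = 0;  G = 73

Partials: r_u = (cos(v), sin(v), 0), r_v = (-u*sin(v), u*cos(v), 8). As functions of (u, v):
  E = r_u · r_u = 1,
  F = r_u · r_v = 0,
  G = r_v · r_v = u^2 + 64.
Evaluating at (u, v) = (3, -pi/2): E = 1, F = 0, G = 73.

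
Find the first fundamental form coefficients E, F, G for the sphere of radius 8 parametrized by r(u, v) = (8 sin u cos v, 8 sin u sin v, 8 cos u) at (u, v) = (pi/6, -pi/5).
E = 64;  F = 0;  G = 16

Partials: r_u = (8*cos(u)*cos(v), 8*sin(v)*cos(u), -8*sin(u)), r_v = (-8*sin(u)*sin(v), 8*sin(u)*cos(v), 0). As functions of (u, v):
  E = r_u · r_u = 64,
  F = r_u · r_v = 0,
  G = r_v · r_v = 64*sin(u)^2.
Evaluating at (u, v) = (pi/6, -pi/5): E = 64, F = 0, G = 16.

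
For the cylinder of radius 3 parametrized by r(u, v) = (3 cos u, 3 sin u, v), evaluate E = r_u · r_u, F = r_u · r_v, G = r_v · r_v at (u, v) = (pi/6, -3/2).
E = 9;  F = 0;  G = 1

Partials: r_u = (-3*sin(u), 3*cos(u), 0), r_v = (0, 0, 1). As functions of (u, v):
  E = r_u · r_u = 9,
  F = r_u · r_v = 0,
  G = r_v · r_v = 1.
Evaluating at (u, v) = (pi/6, -3/2): E = 9, F = 0, G = 1.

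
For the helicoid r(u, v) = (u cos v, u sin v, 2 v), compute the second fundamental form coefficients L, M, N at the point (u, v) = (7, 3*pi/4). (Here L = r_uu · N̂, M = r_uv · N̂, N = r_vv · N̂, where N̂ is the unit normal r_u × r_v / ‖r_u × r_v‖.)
L = 0;  M = -2*sqrt(53)/53;  N = 0

Compute the unit normal N̂(u, v) = (2*sin(v)/sqrt(u^2 + 4), -2*cos(v)/sqrt(u^2 + 4), u/sqrt(u^2 + 4)), and the second partials r_uu, r_uv, r_vv. Take dot products:
  L(u, v) = r_uu · N̂ = 0,
  M(u, v) = r_uv · N̂ = -2/sqrt(u^2 + 4),
  N(u, v) = r_vv · N̂ = 0.
Evaluating at (u, v) = (7, 3*pi/4):
  L = 0, M = -2*sqrt(53)/53, N = 0.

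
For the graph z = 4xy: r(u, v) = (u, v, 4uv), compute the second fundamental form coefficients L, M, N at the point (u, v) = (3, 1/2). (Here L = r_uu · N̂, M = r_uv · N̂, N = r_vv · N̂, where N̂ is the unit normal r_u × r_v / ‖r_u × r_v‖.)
L = 0;  M = 4*sqrt(149)/149;  N = 0

Compute the unit normal N̂(u, v) = (-4*v/sqrt(16*u^2 + 16*v^2 + 1), -4*u/sqrt(16*u^2 + 16*v^2 + 1), 1/sqrt(16*u^2 + 16*v^2 + 1)), and the second partials r_uu, r_uv, r_vv. Take dot products:
  L(u, v) = r_uu · N̂ = 0,
  M(u, v) = r_uv · N̂ = 4/sqrt(16*u^2 + 16*v^2 + 1),
  N(u, v) = r_vv · N̂ = 0.
Evaluating at (u, v) = (3, 1/2):
  L = 0, M = 4*sqrt(149)/149, N = 0.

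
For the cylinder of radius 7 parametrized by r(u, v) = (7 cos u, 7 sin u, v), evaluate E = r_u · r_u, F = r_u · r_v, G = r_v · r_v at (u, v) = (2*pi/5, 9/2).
E = 49;  F = 0;  G = 1

Partials: r_u = (-7*sin(u), 7*cos(u), 0), r_v = (0, 0, 1). As functions of (u, v):
  E = r_u · r_u = 49,
  F = r_u · r_v = 0,
  G = r_v · r_v = 1.
Evaluating at (u, v) = (2*pi/5, 9/2): E = 49, F = 0, G = 1.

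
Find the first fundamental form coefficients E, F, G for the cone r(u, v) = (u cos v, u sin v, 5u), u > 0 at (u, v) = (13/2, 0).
E = 26;  F = 0;  G = 169/4

Partials: r_u = (cos(v), sin(v), 5), r_v = (-u*sin(v), u*cos(v), 0). As functions of (u, v):
  E = r_u · r_u = 26,
  F = r_u · r_v = 0,
  G = r_v · r_v = u^2.
Evaluating at (u, v) = (13/2, 0): E = 26, F = 0, G = 169/4.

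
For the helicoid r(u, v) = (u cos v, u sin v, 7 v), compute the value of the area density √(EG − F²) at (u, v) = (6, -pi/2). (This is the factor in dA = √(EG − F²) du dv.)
√(EG − F²)|_{(6, -pi/2)} = sqrt(85)

E = 1, F = 0, G = u^2 + 49, so EG − F² = u^2 + 49. Taking the positive square root: √(EG − F²) = sqrt(u^2 + 49). At (u, v) = (6, -pi/2): sqrt(85).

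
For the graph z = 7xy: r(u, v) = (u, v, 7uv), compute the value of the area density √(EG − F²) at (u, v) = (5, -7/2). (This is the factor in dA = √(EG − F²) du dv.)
√(EG − F²)|_{(5, -7/2)} = sqrt(7305)/2

E = 49*v^2 + 1, F = 49*u*v, G = 49*u^2 + 1, so EG − F² = 49*u^2 + 49*v^2 + 1. Taking the positive square root: √(EG − F²) = sqrt(49*u^2 + 49*v^2 + 1). At (u, v) = (5, -7/2): sqrt(7305)/2.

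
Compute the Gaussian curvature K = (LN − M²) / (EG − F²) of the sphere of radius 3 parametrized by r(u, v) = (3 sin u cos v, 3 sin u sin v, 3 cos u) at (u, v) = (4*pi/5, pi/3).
K = 1/9

Coefficients of the first fundamental form: E = 9, F = 0, G = 9*sin(u)^2.
Coefficients of the second fundamental form: L = -3*sin(u)/Abs(sin(u)), M = 0, N = -3*sin(u)^3/Abs(sin(u)).
Assemble K = (LN − M²)/(EG − F²) = 1/9. At (u, v) = (4*pi/5, pi/3): K = 1/9.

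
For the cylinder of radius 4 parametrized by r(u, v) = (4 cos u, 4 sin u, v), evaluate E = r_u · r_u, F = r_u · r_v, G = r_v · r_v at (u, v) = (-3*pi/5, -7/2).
E = 16;  F = 0;  G = 1

Partials: r_u = (-4*sin(u), 4*cos(u), 0), r_v = (0, 0, 1). As functions of (u, v):
  E = r_u · r_u = 16,
  F = r_u · r_v = 0,
  G = r_v · r_v = 1.
Evaluating at (u, v) = (-3*pi/5, -7/2): E = 16, F = 0, G = 1.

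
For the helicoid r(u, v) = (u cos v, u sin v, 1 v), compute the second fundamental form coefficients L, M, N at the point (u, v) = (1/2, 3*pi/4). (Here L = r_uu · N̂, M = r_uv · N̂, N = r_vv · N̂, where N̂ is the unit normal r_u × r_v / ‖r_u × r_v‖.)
L = 0;  M = -2*sqrt(5)/5;  N = 0

Compute the unit normal N̂(u, v) = (sin(v)/sqrt(u^2 + 1), -cos(v)/sqrt(u^2 + 1), u/sqrt(u^2 + 1)), and the second partials r_uu, r_uv, r_vv. Take dot products:
  L(u, v) = r_uu · N̂ = 0,
  M(u, v) = r_uv · N̂ = -1/sqrt(u^2 + 1),
  N(u, v) = r_vv · N̂ = 0.
Evaluating at (u, v) = (1/2, 3*pi/4):
  L = 0, M = -2*sqrt(5)/5, N = 0.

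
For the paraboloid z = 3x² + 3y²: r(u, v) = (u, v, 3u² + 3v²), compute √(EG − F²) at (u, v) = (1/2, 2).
√(EG − F²)|_{(1/2, 2)} = sqrt(154)

E = 36*u^2 + 1, F = 36*u*v, G = 36*v^2 + 1; EG − F² = 36*u^2 + 36*v^2 + 1; √(EG − F²) = sqrt(36*u^2 + 36*v^2 + 1). At the given point: sqrt(154).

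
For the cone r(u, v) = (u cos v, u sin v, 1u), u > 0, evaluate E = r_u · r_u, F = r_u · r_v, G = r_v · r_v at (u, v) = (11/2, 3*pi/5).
E = 2;  F = 0;  G = 121/4

Partials: r_u = (cos(v), sin(v), 1), r_v = (-u*sin(v), u*cos(v), 0). As functions of (u, v):
  E = r_u · r_u = 2,
  F = r_u · r_v = 0,
  G = r_v · r_v = u^2.
Evaluating at (u, v) = (11/2, 3*pi/5): E = 2, F = 0, G = 121/4.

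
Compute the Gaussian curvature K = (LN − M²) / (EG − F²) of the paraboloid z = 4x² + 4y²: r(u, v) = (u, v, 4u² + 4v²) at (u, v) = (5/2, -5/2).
K = 64/641601

Coefficients of the first fundamental form: E = 64*u^2 + 1, F = 64*u*v, G = 64*v^2 + 1.
Coefficients of the second fundamental form: L = 8/sqrt(64*u^2 + 64*v^2 + 1), M = 0, N = 8/sqrt(64*u^2 + 64*v^2 + 1).
Assemble K = (LN − M²)/(EG − F²) = 64/(4096*u^4 + 8192*u^2*v^2 + 128*u^2 + 4096*v^4 + 128*v^2 + 1). At (u, v) = (5/2, -5/2): K = 64/641601.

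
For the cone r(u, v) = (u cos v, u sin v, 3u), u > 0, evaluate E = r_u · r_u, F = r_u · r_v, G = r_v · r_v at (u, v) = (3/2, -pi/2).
E = 10;  F = 0;  G = 9/4

Partials: r_u = (cos(v), sin(v), 3), r_v = (-u*sin(v), u*cos(v), 0). As functions of (u, v):
  E = r_u · r_u = 10,
  F = r_u · r_v = 0,
  G = r_v · r_v = u^2.
Evaluating at (u, v) = (3/2, -pi/2): E = 10, F = 0, G = 9/4.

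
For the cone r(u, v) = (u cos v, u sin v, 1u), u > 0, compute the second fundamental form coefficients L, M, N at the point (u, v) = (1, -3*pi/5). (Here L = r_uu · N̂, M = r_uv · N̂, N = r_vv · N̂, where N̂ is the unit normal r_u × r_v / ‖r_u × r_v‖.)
L = 0;  M = 0;  N = sqrt(2)/2

Compute the unit normal N̂(u, v) = (-sqrt(2)*u*cos(v)/(2*Abs(u)), -sqrt(2)*u*sin(v)/(2*Abs(u)), sqrt(2)*u/(2*Abs(u))), and the second partials r_uu, r_uv, r_vv. Take dot products:
  L(u, v) = r_uu · N̂ = 0,
  M(u, v) = r_uv · N̂ = 0,
  N(u, v) = r_vv · N̂ = sqrt(2)*u^2/(2*Abs(u)).
Evaluating at (u, v) = (1, -3*pi/5):
  L = 0, M = 0, N = sqrt(2)/2.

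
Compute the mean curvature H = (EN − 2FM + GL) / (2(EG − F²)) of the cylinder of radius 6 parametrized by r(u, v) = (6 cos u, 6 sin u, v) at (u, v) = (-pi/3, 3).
H = -1/12

With E = 36, F = 0, G = 1, L = -6, M = 0, N = 0, assemble
  H = (EN − 2FM + GL) / (2(EG − F²)) = -1/12.
At (u, v) = (-pi/3, 3): H = -1/12.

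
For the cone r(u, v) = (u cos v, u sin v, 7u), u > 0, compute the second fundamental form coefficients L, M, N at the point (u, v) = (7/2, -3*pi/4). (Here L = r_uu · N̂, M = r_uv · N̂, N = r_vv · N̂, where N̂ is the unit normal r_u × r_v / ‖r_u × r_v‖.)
L = 0;  M = 0;  N = 49*sqrt(2)/20

Compute the unit normal N̂(u, v) = (-7*sqrt(2)*u*cos(v)/(10*Abs(u)), -7*sqrt(2)*u*sin(v)/(10*Abs(u)), sqrt(2)*u/(10*Abs(u))), and the second partials r_uu, r_uv, r_vv. Take dot products:
  L(u, v) = r_uu · N̂ = 0,
  M(u, v) = r_uv · N̂ = 0,
  N(u, v) = r_vv · N̂ = 7*sqrt(2)*u^2/(10*Abs(u)).
Evaluating at (u, v) = (7/2, -3*pi/4):
  L = 0, M = 0, N = 49*sqrt(2)/20.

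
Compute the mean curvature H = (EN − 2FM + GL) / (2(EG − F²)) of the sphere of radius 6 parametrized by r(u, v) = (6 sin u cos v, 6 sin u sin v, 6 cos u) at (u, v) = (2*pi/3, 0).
H = -1/6

With E = 36, F = 0, G = 36*sin(u)^2, L = -6*sin(u)/Abs(sin(u)), M = 0, N = -6*sin(u)^3/Abs(sin(u)), assemble
  H = (EN − 2FM + GL) / (2(EG − F²)) = -sin(u)/(6*Abs(sin(u))).
At (u, v) = (2*pi/3, 0): H = -1/6.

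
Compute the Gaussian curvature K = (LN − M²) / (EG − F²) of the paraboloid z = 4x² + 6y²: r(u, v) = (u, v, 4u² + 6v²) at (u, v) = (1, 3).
K = 96/1852321

Coefficients of the first fundamental form: E = 64*u^2 + 1, F = 96*u*v, G = 144*v^2 + 1.
Coefficients of the second fundamental form: L = 8/sqrt(64*u^2 + 144*v^2 + 1), M = 0, N = 12/sqrt(64*u^2 + 144*v^2 + 1).
Assemble K = (LN − M²)/(EG − F²) = 96/(4096*u^4 + 18432*u^2*v^2 + 128*u^2 + 20736*v^4 + 288*v^2 + 1). At (u, v) = (1, 3): K = 96/1852321.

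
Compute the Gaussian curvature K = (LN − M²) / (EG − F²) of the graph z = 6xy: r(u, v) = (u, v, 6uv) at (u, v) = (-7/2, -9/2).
K = -36/1371241

Coefficients of the first fundamental form: E = 36*v^2 + 1, F = 36*u*v, G = 36*u^2 + 1.
Coefficients of the second fundamental form: L = 0, M = 6/sqrt(36*u^2 + 36*v^2 + 1), N = 0.
Assemble K = (LN − M²)/(EG − F²) = -36/(1296*u^4 + 2592*u^2*v^2 + 72*u^2 + 1296*v^4 + 72*v^2 + 1). At (u, v) = (-7/2, -9/2): K = -36/1371241.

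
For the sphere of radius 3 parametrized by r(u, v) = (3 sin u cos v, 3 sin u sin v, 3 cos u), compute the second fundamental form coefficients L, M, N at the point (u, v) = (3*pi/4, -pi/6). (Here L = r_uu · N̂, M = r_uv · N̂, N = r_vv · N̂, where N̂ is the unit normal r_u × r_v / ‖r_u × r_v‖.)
L = -3;  M = 0;  N = -3/2

Compute the unit normal N̂(u, v) = (sin(u)^2*cos(v)/Abs(sin(u)), sin(u)^2*sin(v)/Abs(sin(u)), sin(2*u)/(2*Abs(sin(u)))), and the second partials r_uu, r_uv, r_vv. Take dot products:
  L(u, v) = r_uu · N̂ = -3*sin(u)/Abs(sin(u)),
  M(u, v) = r_uv · N̂ = 0,
  N(u, v) = r_vv · N̂ = -3*sin(u)^3/Abs(sin(u)).
Evaluating at (u, v) = (3*pi/4, -pi/6):
  L = -3, M = 0, N = -3/2.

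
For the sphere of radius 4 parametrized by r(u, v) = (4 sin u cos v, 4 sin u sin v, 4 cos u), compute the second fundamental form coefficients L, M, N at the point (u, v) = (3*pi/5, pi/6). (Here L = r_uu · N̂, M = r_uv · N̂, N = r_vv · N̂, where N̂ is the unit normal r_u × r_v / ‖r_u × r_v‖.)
L = -4;  M = 0;  N = -5/2 - sqrt(5)/2

Compute the unit normal N̂(u, v) = (sin(u)^2*cos(v)/Abs(sin(u)), sin(u)^2*sin(v)/Abs(sin(u)), sin(2*u)/(2*Abs(sin(u)))), and the second partials r_uu, r_uv, r_vv. Take dot products:
  L(u, v) = r_uu · N̂ = -4*sin(u)/Abs(sin(u)),
  M(u, v) = r_uv · N̂ = 0,
  N(u, v) = r_vv · N̂ = -4*sin(u)^3/Abs(sin(u)).
Evaluating at (u, v) = (3*pi/5, pi/6):
  L = -4, M = 0, N = -5/2 - sqrt(5)/2.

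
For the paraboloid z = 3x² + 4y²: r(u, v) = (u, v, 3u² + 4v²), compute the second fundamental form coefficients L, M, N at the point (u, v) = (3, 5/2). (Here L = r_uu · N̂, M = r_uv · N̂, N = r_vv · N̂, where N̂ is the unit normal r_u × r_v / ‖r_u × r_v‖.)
L = 6*sqrt(29)/145;  M = 0;  N = 8*sqrt(29)/145

Compute the unit normal N̂(u, v) = (-6*u/sqrt(36*u^2 + 64*v^2 + 1), -8*v/sqrt(36*u^2 + 64*v^2 + 1), 1/sqrt(36*u^2 + 64*v^2 + 1)), and the second partials r_uu, r_uv, r_vv. Take dot products:
  L(u, v) = r_uu · N̂ = 6/sqrt(36*u^2 + 64*v^2 + 1),
  M(u, v) = r_uv · N̂ = 0,
  N(u, v) = r_vv · N̂ = 8/sqrt(36*u^2 + 64*v^2 + 1).
Evaluating at (u, v) = (3, 5/2):
  L = 6*sqrt(29)/145, M = 0, N = 8*sqrt(29)/145.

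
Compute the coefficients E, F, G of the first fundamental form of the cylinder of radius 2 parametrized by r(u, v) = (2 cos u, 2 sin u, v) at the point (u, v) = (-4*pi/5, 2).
E = 4;  F = 0;  G = 1

Partials: r_u = (-2*sin(u), 2*cos(u), 0), r_v = (0, 0, 1). As functions of (u, v):
  E = r_u · r_u = 4,
  F = r_u · r_v = 0,
  G = r_v · r_v = 1.
Evaluating at (u, v) = (-4*pi/5, 2): E = 4, F = 0, G = 1.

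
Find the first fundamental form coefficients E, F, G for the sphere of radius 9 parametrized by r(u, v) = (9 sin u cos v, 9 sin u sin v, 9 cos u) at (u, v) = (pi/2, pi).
E = 81;  F = 0;  G = 81

Partials: r_u = (9*cos(u)*cos(v), 9*sin(v)*cos(u), -9*sin(u)), r_v = (-9*sin(u)*sin(v), 9*sin(u)*cos(v), 0). As functions of (u, v):
  E = r_u · r_u = 81,
  F = r_u · r_v = 0,
  G = r_v · r_v = 81*sin(u)^2.
Evaluating at (u, v) = (pi/2, pi): E = 81, F = 0, G = 81.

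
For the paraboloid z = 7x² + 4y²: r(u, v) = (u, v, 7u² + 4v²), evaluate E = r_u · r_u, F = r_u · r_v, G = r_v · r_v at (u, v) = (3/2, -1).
E = 442;  F = -168;  G = 65

Partials: r_u = (1, 0, 14*u), r_v = (0, 1, 8*v). As functions of (u, v):
  E = r_u · r_u = 196*u^2 + 1,
  F = r_u · r_v = 112*u*v,
  G = r_v · r_v = 64*v^2 + 1.
Evaluating at (u, v) = (3/2, -1): E = 442, F = -168, G = 65.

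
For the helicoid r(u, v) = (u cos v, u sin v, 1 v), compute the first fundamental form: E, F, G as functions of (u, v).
E = 1;  F = 0;  G = u^2 + 1

Compute partials: r_u = (cos(v), sin(v), 0), r_v = (-u*sin(v), u*cos(v), 1). Then
  E = r_u · r_u = 1,
  F = r_u · r_v = 0,
  G = r_v · r_v = u^2 + 1.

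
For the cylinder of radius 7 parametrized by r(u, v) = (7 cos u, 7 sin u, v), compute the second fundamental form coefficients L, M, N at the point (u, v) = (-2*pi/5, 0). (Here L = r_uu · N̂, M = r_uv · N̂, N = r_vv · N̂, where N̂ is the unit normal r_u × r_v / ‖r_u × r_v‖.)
L = -7;  M = 0;  N = 0

Compute the unit normal N̂(u, v) = (cos(u), sin(u), 0), and the second partials r_uu, r_uv, r_vv. Take dot products:
  L(u, v) = r_uu · N̂ = -7,
  M(u, v) = r_uv · N̂ = 0,
  N(u, v) = r_vv · N̂ = 0.
Evaluating at (u, v) = (-2*pi/5, 0):
  L = -7, M = 0, N = 0.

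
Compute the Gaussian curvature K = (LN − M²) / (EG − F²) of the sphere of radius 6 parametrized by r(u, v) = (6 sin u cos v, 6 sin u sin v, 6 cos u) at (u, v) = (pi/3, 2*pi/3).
K = 1/36

Coefficients of the first fundamental form: E = 36, F = 0, G = 36*sin(u)^2.
Coefficients of the second fundamental form: L = -6*sin(u)/Abs(sin(u)), M = 0, N = -6*sin(u)^3/Abs(sin(u)).
Assemble K = (LN − M²)/(EG − F²) = 1/36. At (u, v) = (pi/3, 2*pi/3): K = 1/36.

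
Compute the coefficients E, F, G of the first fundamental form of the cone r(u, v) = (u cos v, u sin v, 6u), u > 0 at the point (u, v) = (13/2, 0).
E = 37;  F = 0;  G = 169/4

Partials: r_u = (cos(v), sin(v), 6), r_v = (-u*sin(v), u*cos(v), 0). As functions of (u, v):
  E = r_u · r_u = 37,
  F = r_u · r_v = 0,
  G = r_v · r_v = u^2.
Evaluating at (u, v) = (13/2, 0): E = 37, F = 0, G = 169/4.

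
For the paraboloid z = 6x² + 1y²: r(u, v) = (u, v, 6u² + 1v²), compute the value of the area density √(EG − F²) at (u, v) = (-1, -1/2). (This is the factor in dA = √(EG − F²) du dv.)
√(EG − F²)|_{(-1, -1/2)} = sqrt(146)

E = 144*u^2 + 1, F = 24*u*v, G = 4*v^2 + 1, so EG − F² = 144*u^2 + 4*v^2 + 1. Taking the positive square root: √(EG − F²) = sqrt(144*u^2 + 4*v^2 + 1). At (u, v) = (-1, -1/2): sqrt(146).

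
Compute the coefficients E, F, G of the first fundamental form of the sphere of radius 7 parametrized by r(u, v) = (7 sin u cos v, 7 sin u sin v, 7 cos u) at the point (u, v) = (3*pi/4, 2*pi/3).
E = 49;  F = 0;  G = 49/2

Partials: r_u = (7*cos(u)*cos(v), 7*sin(v)*cos(u), -7*sin(u)), r_v = (-7*sin(u)*sin(v), 7*sin(u)*cos(v), 0). As functions of (u, v):
  E = r_u · r_u = 49,
  F = r_u · r_v = 0,
  G = r_v · r_v = 49*sin(u)^2.
Evaluating at (u, v) = (3*pi/4, 2*pi/3): E = 49, F = 0, G = 49/2.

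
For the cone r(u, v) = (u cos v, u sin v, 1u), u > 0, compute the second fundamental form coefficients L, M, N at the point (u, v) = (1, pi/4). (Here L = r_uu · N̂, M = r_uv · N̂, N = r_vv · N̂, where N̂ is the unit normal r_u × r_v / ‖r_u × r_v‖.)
L = 0;  M = 0;  N = sqrt(2)/2

Compute the unit normal N̂(u, v) = (-sqrt(2)*u*cos(v)/(2*Abs(u)), -sqrt(2)*u*sin(v)/(2*Abs(u)), sqrt(2)*u/(2*Abs(u))), and the second partials r_uu, r_uv, r_vv. Take dot products:
  L(u, v) = r_uu · N̂ = 0,
  M(u, v) = r_uv · N̂ = 0,
  N(u, v) = r_vv · N̂ = sqrt(2)*u^2/(2*Abs(u)).
Evaluating at (u, v) = (1, pi/4):
  L = 0, M = 0, N = sqrt(2)/2.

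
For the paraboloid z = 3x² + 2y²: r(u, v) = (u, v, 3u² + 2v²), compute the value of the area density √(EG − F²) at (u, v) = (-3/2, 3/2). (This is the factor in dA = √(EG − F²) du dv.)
√(EG − F²)|_{(-3/2, 3/2)} = sqrt(118)

E = 36*u^2 + 1, F = 24*u*v, G = 16*v^2 + 1, so EG − F² = 36*u^2 + 16*v^2 + 1. Taking the positive square root: √(EG − F²) = sqrt(36*u^2 + 16*v^2 + 1). At (u, v) = (-3/2, 3/2): sqrt(118).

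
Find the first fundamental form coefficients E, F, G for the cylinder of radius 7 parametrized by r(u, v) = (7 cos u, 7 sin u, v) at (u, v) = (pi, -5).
E = 49;  F = 0;  G = 1

Partials: r_u = (-7*sin(u), 7*cos(u), 0), r_v = (0, 0, 1). As functions of (u, v):
  E = r_u · r_u = 49,
  F = r_u · r_v = 0,
  G = r_v · r_v = 1.
Evaluating at (u, v) = (pi, -5): E = 49, F = 0, G = 1.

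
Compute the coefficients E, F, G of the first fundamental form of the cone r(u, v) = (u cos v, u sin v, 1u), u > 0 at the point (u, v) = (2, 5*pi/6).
E = 2;  F = 0;  G = 4

Partials: r_u = (cos(v), sin(v), 1), r_v = (-u*sin(v), u*cos(v), 0). As functions of (u, v):
  E = r_u · r_u = 2,
  F = r_u · r_v = 0,
  G = r_v · r_v = u^2.
Evaluating at (u, v) = (2, 5*pi/6): E = 2, F = 0, G = 4.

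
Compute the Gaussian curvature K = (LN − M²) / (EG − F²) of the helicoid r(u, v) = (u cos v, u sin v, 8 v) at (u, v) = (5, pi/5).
K = -64/7921

Coefficients of the first fundamental form: E = 1, F = 0, G = u^2 + 64.
Coefficients of the second fundamental form: L = 0, M = -8/sqrt(u^2 + 64), N = 0.
Assemble K = (LN − M²)/(EG − F²) = -64/(u^2 + 64)^2. At (u, v) = (5, pi/5): K = -64/7921.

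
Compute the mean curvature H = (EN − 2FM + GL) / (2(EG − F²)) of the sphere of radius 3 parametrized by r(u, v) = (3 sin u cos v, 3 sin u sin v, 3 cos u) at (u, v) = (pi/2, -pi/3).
H = -1/3

With E = 9, F = 0, G = 9*sin(u)^2, L = -3*sin(u)/Abs(sin(u)), M = 0, N = -3*sin(u)^3/Abs(sin(u)), assemble
  H = (EN − 2FM + GL) / (2(EG − F²)) = -sin(u)/(3*Abs(sin(u))).
At (u, v) = (pi/2, -pi/3): H = -1/3.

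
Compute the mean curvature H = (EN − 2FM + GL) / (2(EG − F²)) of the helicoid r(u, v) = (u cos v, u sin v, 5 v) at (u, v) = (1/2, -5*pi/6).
H = 0

With E = 1, F = 0, G = u^2 + 25, L = 0, M = -5/sqrt(u^2 + 25), N = 0, assemble
  H = (EN − 2FM + GL) / (2(EG − F²)) = 0.
At (u, v) = (1/2, -5*pi/6): H = 0.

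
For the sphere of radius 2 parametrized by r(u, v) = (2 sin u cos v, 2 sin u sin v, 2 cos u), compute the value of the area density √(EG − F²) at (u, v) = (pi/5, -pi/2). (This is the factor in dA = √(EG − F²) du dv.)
√(EG − F²)|_{(pi/5, -pi/2)} = sqrt(10 - 2*sqrt(5))

E = 4, F = 0, G = 4*sin(u)^2, so EG − F² = 16*sin(u)^2. Taking the positive square root: √(EG − F²) = 4*Abs(sin(u)). At (u, v) = (pi/5, -pi/2): sqrt(10 - 2*sqrt(5)).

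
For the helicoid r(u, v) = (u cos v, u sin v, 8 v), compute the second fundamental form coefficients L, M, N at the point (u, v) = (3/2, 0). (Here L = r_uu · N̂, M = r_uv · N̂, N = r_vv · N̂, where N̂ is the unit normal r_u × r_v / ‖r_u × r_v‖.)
L = 0;  M = -16*sqrt(265)/265;  N = 0

Compute the unit normal N̂(u, v) = (8*sin(v)/sqrt(u^2 + 64), -8*cos(v)/sqrt(u^2 + 64), u/sqrt(u^2 + 64)), and the second partials r_uu, r_uv, r_vv. Take dot products:
  L(u, v) = r_uu · N̂ = 0,
  M(u, v) = r_uv · N̂ = -8/sqrt(u^2 + 64),
  N(u, v) = r_vv · N̂ = 0.
Evaluating at (u, v) = (3/2, 0):
  L = 0, M = -16*sqrt(265)/265, N = 0.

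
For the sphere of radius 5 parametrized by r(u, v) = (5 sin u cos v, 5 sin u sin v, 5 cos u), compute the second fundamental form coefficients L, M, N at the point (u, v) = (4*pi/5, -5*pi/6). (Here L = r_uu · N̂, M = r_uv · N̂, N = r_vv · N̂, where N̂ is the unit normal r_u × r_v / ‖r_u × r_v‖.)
L = -5;  M = 0;  N = -25/8 + 5*sqrt(5)/8

Compute the unit normal N̂(u, v) = (sin(u)^2*cos(v)/Abs(sin(u)), sin(u)^2*sin(v)/Abs(sin(u)), sin(2*u)/(2*Abs(sin(u)))), and the second partials r_uu, r_uv, r_vv. Take dot products:
  L(u, v) = r_uu · N̂ = -5*sin(u)/Abs(sin(u)),
  M(u, v) = r_uv · N̂ = 0,
  N(u, v) = r_vv · N̂ = -5*sin(u)^3/Abs(sin(u)).
Evaluating at (u, v) = (4*pi/5, -5*pi/6):
  L = -5, M = 0, N = -25/8 + 5*sqrt(5)/8.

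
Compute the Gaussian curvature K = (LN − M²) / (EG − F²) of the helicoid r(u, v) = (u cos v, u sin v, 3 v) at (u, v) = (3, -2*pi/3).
K = -1/36

Coefficients of the first fundamental form: E = 1, F = 0, G = u^2 + 9.
Coefficients of the second fundamental form: L = 0, M = -3/sqrt(u^2 + 9), N = 0.
Assemble K = (LN − M²)/(EG − F²) = -9/(u^2 + 9)^2. At (u, v) = (3, -2*pi/3): K = -1/36.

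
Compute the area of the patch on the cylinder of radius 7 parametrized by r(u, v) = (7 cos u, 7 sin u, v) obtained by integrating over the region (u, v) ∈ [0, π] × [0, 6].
Area = 42*pi

Area = ∫∫ √(EG − F²) du dv with √(EG − F²) = 7. Integrating over [0, π] × [0, 6] gives 42*pi.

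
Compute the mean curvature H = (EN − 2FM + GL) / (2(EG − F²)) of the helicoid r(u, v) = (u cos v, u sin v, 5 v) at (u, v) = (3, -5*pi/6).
H = 0

With E = 1, F = 0, G = u^2 + 25, L = 0, M = -5/sqrt(u^2 + 25), N = 0, assemble
  H = (EN − 2FM + GL) / (2(EG − F²)) = 0.
At (u, v) = (3, -5*pi/6): H = 0.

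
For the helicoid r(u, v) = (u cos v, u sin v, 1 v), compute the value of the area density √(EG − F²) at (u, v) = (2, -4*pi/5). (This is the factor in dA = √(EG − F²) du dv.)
√(EG − F²)|_{(2, -4*pi/5)} = sqrt(5)

E = 1, F = 0, G = u^2 + 1, so EG − F² = u^2 + 1. Taking the positive square root: √(EG − F²) = sqrt(u^2 + 1). At (u, v) = (2, -4*pi/5): sqrt(5).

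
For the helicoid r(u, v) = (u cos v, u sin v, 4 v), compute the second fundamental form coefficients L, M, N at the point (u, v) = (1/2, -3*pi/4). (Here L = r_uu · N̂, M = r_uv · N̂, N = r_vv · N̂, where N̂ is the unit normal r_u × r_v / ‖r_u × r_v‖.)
L = 0;  M = -8*sqrt(65)/65;  N = 0

Compute the unit normal N̂(u, v) = (4*sin(v)/sqrt(u^2 + 16), -4*cos(v)/sqrt(u^2 + 16), u/sqrt(u^2 + 16)), and the second partials r_uu, r_uv, r_vv. Take dot products:
  L(u, v) = r_uu · N̂ = 0,
  M(u, v) = r_uv · N̂ = -4/sqrt(u^2 + 16),
  N(u, v) = r_vv · N̂ = 0.
Evaluating at (u, v) = (1/2, -3*pi/4):
  L = 0, M = -8*sqrt(65)/65, N = 0.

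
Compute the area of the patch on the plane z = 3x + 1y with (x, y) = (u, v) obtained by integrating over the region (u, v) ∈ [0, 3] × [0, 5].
Area = 15*sqrt(11)

Area = ∫∫ √(EG − F²) du dv with √(EG − F²) = sqrt(11). Integrating over [0, 3] × [0, 5] gives 15*sqrt(11).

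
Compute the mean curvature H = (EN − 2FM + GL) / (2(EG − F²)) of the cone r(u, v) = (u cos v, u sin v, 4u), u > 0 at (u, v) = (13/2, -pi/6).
H = 4*sqrt(17)/221

With E = 17, F = 0, G = u^2, L = 0, M = 0, N = 4*sqrt(17)*u^2/(17*Abs(u)), assemble
  H = (EN − 2FM + GL) / (2(EG − F²)) = 2*sqrt(17)/(17*Abs(u)).
At (u, v) = (13/2, -pi/6): H = 4*sqrt(17)/221.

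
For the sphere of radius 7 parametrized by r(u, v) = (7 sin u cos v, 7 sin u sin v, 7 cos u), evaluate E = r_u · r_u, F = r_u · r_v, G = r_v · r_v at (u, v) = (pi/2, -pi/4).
E = 49;  F = 0;  G = 49

Partials: r_u = (7*cos(u)*cos(v), 7*sin(v)*cos(u), -7*sin(u)), r_v = (-7*sin(u)*sin(v), 7*sin(u)*cos(v), 0). As functions of (u, v):
  E = r_u · r_u = 49,
  F = r_u · r_v = 0,
  G = r_v · r_v = 49*sin(u)^2.
Evaluating at (u, v) = (pi/2, -pi/4): E = 49, F = 0, G = 49.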